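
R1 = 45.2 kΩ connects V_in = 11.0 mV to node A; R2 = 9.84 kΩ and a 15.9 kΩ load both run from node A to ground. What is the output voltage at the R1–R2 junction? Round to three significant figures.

V_out ≈ 1.30 mV

The load sits in parallel with R2, giving an effective lower resistance R2' = R2·R_L/(R2+R_L) = 6.078 kΩ.
Voltage divider with the loaded lower leg: V_out = 11.0 × 6.078/(45.2 + 6.078) = 11.0 × 0.1185 = 1.304 mV.
(Unloaded it would be 1.97 mV; the load pulls it down.)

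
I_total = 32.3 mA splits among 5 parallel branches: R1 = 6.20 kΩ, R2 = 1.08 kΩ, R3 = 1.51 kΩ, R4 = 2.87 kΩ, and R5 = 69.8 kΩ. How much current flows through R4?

Conductances: ΣG = 1/6.20 + 1/1.08 + 1/1.51 + 1/2.87 + 1/69.8 = 2.112 (1/kΩ).
By the current-divider rule, I = I_total · G_k/ΣG = 32.3 × 0.1650 = 5.328 mA.

I ≈ 5.33 mA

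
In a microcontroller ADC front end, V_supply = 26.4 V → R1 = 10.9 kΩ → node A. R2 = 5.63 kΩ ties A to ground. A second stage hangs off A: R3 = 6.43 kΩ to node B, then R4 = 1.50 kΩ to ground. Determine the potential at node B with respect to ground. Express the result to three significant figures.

The second stage (R3 + R4 = 7.930 kΩ) loads node A in parallel with R2.
R2 ‖ (R3+R4) = 3.292 kΩ.
So V_A = 26.4 × 0.2320 = 6.124 V.
Stage 2 is unloaded, so V_B = V_A · R4/(R3+R4) = 6.124 × 1.50/7.930 = 1.158 V.

V_B ≈ 1.16 V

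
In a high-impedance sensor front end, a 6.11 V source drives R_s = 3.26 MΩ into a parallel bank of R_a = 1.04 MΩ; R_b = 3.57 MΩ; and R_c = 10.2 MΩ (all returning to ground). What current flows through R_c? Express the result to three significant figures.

Parallel bank: R_p = 1/(1/1.04 + 1/3.57 + 1/10.2) = 0.7464 MΩ.
Node voltage V_A = V_in · R_p/(R_s + R_p) = 6.11 × 0.1863 = 1.138 V.
I(R_c) = V_A / R_c = 1.138/10.2 = 0.1116 µA.

I ≈ 0.112 µA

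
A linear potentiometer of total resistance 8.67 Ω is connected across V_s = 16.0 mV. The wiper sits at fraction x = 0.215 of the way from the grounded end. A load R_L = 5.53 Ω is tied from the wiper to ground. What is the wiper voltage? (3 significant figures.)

V_out ≈ 2.72 mV

The pot divides into 6.806 Ω above the wiper and 1.864 Ω below.
R_L loads the lower segment: effective lower R = 1.394 Ω.
V_out = 16.0 × 1.394/(6.806 + 1.394) = 2.720 mV.
(Unloaded: V_out = x·V_s = 3.44 mV.)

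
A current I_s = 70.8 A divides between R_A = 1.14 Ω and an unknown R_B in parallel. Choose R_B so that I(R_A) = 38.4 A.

In a two-way split, I_A/I_s = R_B/(R_A + R_B).
38.4/70.8 = R_B/(R_A + R_B) → R_B = R_A · (0.5424)/(1 − 0.5424) = 1.14 × 1.185 = 1.351 Ω.

R_B ≈ 1.35 Ω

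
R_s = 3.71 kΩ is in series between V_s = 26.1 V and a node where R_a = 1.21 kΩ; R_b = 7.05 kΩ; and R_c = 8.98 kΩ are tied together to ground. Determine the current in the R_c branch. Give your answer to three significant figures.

I ≈ 0.581 mA

Combine the parallel branches: R_p = (1/1.21 + 1/7.05 + 1/8.98)⁻¹ = 0.9262 kΩ.
V_A = 26.1 × 0.9262/4.636 = 5.214 V.
I(R_c) = V_A / R_c = 5.214/8.98 = 0.5807 mA.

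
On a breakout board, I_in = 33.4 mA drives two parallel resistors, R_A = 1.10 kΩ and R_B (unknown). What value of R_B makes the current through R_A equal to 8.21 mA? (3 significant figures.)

R_B ≈ 0.359 kΩ

Two-branch current divider: I_A = I_in · R_B/(R_A + R_B).
8.21/33.4 = R_B/(R_A + R_B) → R_B = R_A · (0.2458)/(1 − 0.2458) = 1.10 × 0.3259 = 0.3585 kΩ.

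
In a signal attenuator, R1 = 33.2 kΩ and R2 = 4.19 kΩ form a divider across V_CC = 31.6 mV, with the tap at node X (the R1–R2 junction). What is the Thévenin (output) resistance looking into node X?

R_th ≈ 3.72 kΩ

With V_CC suppressed (replaced by a short), R_th = R1 ‖ R2 = (33.20 × 4.19)/(33.20 + 4.19) = 3.720 kΩ.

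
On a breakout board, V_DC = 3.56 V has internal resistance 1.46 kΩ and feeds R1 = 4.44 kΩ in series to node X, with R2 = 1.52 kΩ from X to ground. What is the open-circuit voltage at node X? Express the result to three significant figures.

V_th ≈ 0.729 V

R1' = 1.46 + 4.44 = 5.900 kΩ (source resistance + R1).
Open-circuit (no load on X): V_th = V_DC · R2/(R1' + R2) = 3.56 × 1.52/(5.900 + 1.52) = 0.7293 V.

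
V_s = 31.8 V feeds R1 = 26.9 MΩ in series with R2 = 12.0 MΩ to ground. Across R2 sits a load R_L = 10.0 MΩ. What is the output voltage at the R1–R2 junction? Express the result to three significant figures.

V_out ≈ 5.36 V

R2 ‖ R_L = (12.0 × 10.0)/(12.0 + 10.0) = 5.455 MΩ.
Now apply the divider: V_out = 31.8 × 0.1686 = 5.361 V.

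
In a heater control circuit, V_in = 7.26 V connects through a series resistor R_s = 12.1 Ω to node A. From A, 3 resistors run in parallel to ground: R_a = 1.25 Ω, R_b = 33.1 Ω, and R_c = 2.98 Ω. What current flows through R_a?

Combine the parallel branches: R_p = (1/1.25 + 1/33.1 + 1/2.98)⁻¹ = 0.8578 Ω.
V_A by voltage divider: V_A = 7.26 × 0.8578/(12.1 + 0.8578) = 0.4806 V.
Branch current I = V_A/R_a = 0.4806/1.25 = 0.3845 A.

I ≈ 0.384 A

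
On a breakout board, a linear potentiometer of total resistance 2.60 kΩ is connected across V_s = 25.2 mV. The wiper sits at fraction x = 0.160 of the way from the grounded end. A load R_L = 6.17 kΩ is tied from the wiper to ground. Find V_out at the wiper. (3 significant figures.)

Lower segment x·R_p = 0.4160 kΩ; upper segment (1−x)·R_p = 2.184 kΩ.
Lower segment in parallel with the load: 0.4160 ‖ 6.17 = 0.3897 kΩ.
Loaded-divider output: V_out = 25.2 × 0.1514 = 3.816 mV.

V_out ≈ 3.82 mV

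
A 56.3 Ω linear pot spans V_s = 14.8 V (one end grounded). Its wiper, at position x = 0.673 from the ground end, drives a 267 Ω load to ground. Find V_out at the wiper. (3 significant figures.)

Split the track: R_lower = x·R_p = 37.89 Ω, R_upper = (1−x)·R_p = 18.41 Ω.
Lower segment in parallel with the load: 37.89 ‖ 267 = 33.18 Ω.
Then V_out = V_s · 33.18/(18.41 + 33.18) = 9.519 V.

V_out ≈ 9.52 V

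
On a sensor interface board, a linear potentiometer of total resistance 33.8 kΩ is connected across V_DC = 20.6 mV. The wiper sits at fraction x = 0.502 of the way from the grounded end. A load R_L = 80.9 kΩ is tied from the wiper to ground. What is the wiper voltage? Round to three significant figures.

V_out ≈ 9.36 mV

The pot divides into 16.83 kΩ above the wiper and 16.97 kΩ below.
R_L loads the lower segment: effective lower R = 14.03 kΩ.
V_out = 20.6 × 14.03/(16.83 + 14.03) = 9.363 mV.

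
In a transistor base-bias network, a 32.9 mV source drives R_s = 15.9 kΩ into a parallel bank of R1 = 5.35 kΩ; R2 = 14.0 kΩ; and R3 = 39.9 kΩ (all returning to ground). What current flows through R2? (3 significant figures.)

I ≈ 0.427 µA

Combine the parallel branches: R_p = (1/5.35 + 1/14.0 + 1/39.9)⁻¹ = 3.528 kΩ.
Node voltage V_A = V_CC · R_p/(R_s + R_p) = 32.9 × 0.1816 = 5.975 mV.
I(R2) = V_A / R2 = 5.975/14.0 = 0.4268 µA.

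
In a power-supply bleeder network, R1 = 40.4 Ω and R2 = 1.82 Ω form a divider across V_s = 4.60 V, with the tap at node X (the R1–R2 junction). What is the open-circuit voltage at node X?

V_th ≈ 0.198 V

With X open, the divider is unloaded: V_th = 4.60 × 1.82/42.22 = 0.1983 V.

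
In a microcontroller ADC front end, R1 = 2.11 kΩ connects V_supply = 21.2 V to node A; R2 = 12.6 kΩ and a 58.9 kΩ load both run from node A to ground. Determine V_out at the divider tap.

V_out ≈ 17.6 V

The load sits in parallel with R2, giving an effective lower resistance R2' = R2·R_L/(R2+R_L) = 10.38 kΩ.
Now apply the divider: V_out = 21.2 × 0.8311 = 17.62 V.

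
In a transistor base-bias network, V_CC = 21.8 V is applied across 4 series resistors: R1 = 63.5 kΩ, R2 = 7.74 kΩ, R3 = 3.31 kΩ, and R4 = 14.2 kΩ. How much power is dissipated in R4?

P ≈ 0.857 mW

Series current I = V_CC/ΣR = 21.8/88.75 = 0.2456 mA.
P = I²R = 0.06034 × 14.2 = 0.8568 mW.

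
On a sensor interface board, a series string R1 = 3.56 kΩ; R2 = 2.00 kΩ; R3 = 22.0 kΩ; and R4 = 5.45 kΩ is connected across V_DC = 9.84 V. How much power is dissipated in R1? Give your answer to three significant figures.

P ≈ 0.316 mW

The common current is I = 9.84/33.01 = 0.2981 mA.
P = I²R = 0.08886 × 3.56 = 0.3163 mW.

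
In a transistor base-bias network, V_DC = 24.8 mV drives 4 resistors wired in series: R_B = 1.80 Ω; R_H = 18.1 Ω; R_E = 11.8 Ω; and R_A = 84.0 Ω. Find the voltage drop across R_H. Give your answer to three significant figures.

V ≈ 3.88 mV

Total series resistance ΣR = 1.80 + 18.1 + 11.8 + 84.0 = 115.7 Ω.
Voltage divider: V = V_DC · (18.10 / 115.7) = 24.8 × 0.1564 = 3.880 mV.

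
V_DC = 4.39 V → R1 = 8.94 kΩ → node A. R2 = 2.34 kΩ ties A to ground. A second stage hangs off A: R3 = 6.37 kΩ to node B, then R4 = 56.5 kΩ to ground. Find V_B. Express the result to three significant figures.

V_B ≈ 0.795 V

Looking into the second stage from A: R3 + R4 = 62.87 kΩ appears in parallel with R2.
R2 ‖ (R3+R4) = 2.256 kΩ.
First divider: V_A = V_DC · 2.256/(8.94 + 2.256) = 0.8846 V.
Then the unloaded second divider: V_B = V_A × R4/(R3+R4) = 0.8846 × 0.8987 = 0.7950 V.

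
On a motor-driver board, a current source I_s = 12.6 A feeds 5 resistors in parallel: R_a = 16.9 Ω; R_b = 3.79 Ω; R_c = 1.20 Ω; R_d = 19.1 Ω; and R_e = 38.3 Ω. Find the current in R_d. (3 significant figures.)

I ≈ 0.534 A

ΣG = 1/16.9 + 1/3.79 + 1/1.20 + 1/19.1 + 1/38.3 = 1.235.
R_d takes the fraction G_k/ΣG = 0.05236/1.235 = 0.04240, so I = 12.6 × 0.04240 = 0.5342 A.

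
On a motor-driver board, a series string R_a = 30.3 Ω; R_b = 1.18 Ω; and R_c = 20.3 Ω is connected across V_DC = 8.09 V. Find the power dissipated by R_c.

ΣR = 51.78 Ω → I = 8.09/51.78 = 0.1562 A.
V(R_c) = I·R = 3.172 V; P = V·I = 3.172 × 0.1562 = 0.4955 W.

P ≈ 0.496 W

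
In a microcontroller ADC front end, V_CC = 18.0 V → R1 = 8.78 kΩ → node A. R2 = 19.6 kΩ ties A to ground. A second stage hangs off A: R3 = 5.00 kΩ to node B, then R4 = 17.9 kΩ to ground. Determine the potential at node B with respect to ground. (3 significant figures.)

V_B ≈ 7.68 V

Node A sees R2 in parallel with the series input of stage 2, R3 + R4 = 22.90 kΩ.
Effective lower resistance at A: R2 ‖ 22.90 = 10.56 kΩ.
So V_A = 18.0 × 0.5460 = 9.829 V.
Then the unloaded second divider: V_B = V_A × R4/(R3+R4) = 9.829 × 0.7817 = 7.683 V.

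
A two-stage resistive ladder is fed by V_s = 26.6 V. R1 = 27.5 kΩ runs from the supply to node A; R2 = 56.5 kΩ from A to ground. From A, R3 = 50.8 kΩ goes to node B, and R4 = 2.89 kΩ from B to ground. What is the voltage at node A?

V_A ≈ 13.3 V

Node A sees R2 in parallel with the series input of stage 2, R3 + R4 = 53.69 kΩ.
Effective lower resistance at A: R2 ‖ 53.69 = 27.53 kΩ.
V_A = 26.6 × 27.53/(27.5 + 27.53) = 13.31 V.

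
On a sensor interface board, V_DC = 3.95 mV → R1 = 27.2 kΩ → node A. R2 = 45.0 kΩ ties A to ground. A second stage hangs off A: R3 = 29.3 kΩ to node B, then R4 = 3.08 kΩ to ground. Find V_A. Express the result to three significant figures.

V_A ≈ 1.62 mV

Looking into the second stage from A: R3 + R4 = 32.38 kΩ appears in parallel with R2.
R2 ‖ (R3+R4) = 18.83 kΩ.
So V_A = 3.95 × 0.4091 = 1.616 mV.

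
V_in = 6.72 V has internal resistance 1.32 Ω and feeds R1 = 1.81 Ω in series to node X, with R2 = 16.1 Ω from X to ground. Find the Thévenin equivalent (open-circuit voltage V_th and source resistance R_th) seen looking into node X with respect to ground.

V_th ≈ 5.63 V, R_th ≈ 2.62 Ω

R1' = 1.32 + 1.81 = 3.130 Ω (source resistance + R1).
With X open, the divider is unloaded: V_th = 6.72 × 16.1/19.23 = 5.626 V.
With V_in suppressed (replaced by a short), R_th = R1' ‖ R2 = (3.130 × 16.1)/(3.130 + 16.1) = 2.621 Ω.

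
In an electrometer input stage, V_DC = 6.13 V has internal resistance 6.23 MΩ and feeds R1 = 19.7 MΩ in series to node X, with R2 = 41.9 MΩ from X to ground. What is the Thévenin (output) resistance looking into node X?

R1' = 6.23 + 19.7 = 25.93 MΩ (source resistance + R1).
Looking into X with the source shorted: R_th = R1'·R2/(R1'+R2) = 25.93 × 41.9/67.83 = 16.02 MΩ.

R_th ≈ 16.0 MΩ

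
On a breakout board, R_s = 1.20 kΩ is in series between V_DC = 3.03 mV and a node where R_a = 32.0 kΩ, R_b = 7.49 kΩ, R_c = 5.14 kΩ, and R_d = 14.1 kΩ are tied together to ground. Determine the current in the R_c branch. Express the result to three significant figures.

I ≈ 0.389 µA

Parallel bank: R_p = 1/(1/32.0 + 1/7.49 + 1/5.14 + 1/14.1) = 2.324 kΩ.
V_A = 3.03 × 2.324/3.524 = 1.998 mV.
Branch current I = V_A/R_c = 1.998/5.14 = 0.3888 µA.
(Equivalently: I_total = 0.8597 µA, then current-divider fraction G_k/ΣG = 0.4522.)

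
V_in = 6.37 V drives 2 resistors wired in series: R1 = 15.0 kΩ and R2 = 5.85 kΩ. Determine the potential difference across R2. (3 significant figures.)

V ≈ 1.79 V

Total series resistance ΣR = 15.0 + 5.85 = 20.85 kΩ.
By the voltage-divider rule, V = 6.37 × 5.850/20.85 = 1.787 V.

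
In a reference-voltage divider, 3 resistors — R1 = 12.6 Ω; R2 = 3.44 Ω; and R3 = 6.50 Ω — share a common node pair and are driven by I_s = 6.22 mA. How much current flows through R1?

I ≈ 0.942 mA

ΣG = 1/12.6 + 1/3.44 + 1/6.50 = 0.5239.
R1 takes the fraction G_k/ΣG = 0.07937/0.5239 = 0.1515, so I = 6.22 × 0.1515 = 0.9422 mA.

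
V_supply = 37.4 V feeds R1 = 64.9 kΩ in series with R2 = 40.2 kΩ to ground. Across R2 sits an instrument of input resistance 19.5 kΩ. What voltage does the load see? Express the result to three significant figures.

V_out ≈ 6.29 V

R2 ‖ R_L = (40.2 × 19.5)/(40.2 + 19.5) = 13.13 kΩ.
Then V_out = V_supply · R2'/(R1 + R2') = 37.4 × 13.13/78.03 = 6.294 V.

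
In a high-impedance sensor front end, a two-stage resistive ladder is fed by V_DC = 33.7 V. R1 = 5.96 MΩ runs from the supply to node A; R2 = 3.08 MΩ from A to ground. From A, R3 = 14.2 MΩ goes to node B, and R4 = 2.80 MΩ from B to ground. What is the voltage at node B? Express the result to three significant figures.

Looking into the second stage from A: R3 + R4 = 17.00 MΩ appears in parallel with R2.
R2 ‖ (R3+R4) = 2.608 MΩ.
First divider: V_A = V_DC · 2.608/(5.96 + 2.608) = 10.26 V.
Stage 2 is unloaded, so V_B = V_A · R4/(R3+R4) = 10.26 × 2.80/17.00 = 1.689 V.

V_B ≈ 1.69 V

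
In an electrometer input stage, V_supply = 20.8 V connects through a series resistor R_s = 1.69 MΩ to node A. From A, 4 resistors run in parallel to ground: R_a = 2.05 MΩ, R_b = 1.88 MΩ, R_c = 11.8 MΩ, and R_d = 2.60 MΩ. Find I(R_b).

Combine the parallel branches: R_p = (1/2.05 + 1/1.88 + 1/11.8 + 1/2.60)⁻¹ = 0.6716 MΩ.
V_A = 20.8 × 0.6716/2.362 = 5.915 V.
I(R_b) = V_A / R_b = 5.915/1.88 = 3.146 µA.

I ≈ 3.15 µA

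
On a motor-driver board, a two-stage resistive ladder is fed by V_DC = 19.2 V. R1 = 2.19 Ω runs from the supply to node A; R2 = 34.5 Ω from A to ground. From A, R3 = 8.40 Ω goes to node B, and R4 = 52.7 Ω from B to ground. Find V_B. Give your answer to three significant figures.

Looking into the second stage from A: R3 + R4 = 61.10 Ω appears in parallel with R2.
R2 ‖ (R3+R4) = 22.05 Ω.
So V_A = 19.2 × 0.9097 = 17.47 V.
V_B = V_A × 0.8625 = 15.06 V.

V_B ≈ 15.1 V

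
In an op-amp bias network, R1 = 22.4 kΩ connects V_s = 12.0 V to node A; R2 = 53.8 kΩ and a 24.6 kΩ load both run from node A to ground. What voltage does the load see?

R2 ‖ R_L = (53.8 × 24.6)/(53.8 + 24.6) = 16.88 kΩ.
Voltage divider with the loaded lower leg: V_out = 12.0 × 16.88/(22.4 + 16.88) = 12.0 × 0.4298 = 5.157 V.

V_out ≈ 5.16 V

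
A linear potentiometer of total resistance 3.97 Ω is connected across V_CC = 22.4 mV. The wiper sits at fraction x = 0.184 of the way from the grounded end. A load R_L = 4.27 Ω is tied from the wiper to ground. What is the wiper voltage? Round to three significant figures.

Split the track: R_lower = x·R_p = 0.7305 Ω, R_upper = (1−x)·R_p = 3.240 Ω.
Lower segment in parallel with the load: 0.7305 ‖ 4.27 = 0.6238 Ω.
Then V_out = V_CC · 0.6238/(3.240 + 0.6238) = 3.617 mV.
(Unloaded: V_out = x·V_CC = 4.12 mV.)

V_out ≈ 3.62 mV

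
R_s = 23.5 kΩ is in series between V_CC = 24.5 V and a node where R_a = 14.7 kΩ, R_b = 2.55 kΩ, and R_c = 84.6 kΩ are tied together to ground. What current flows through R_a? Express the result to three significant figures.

I ≈ 0.138 mA

Equivalent of the parallel group: R_p = 2.119 kΩ.
V_A by voltage divider: V_A = 24.5 × 2.119/(23.5 + 2.119) = 2.026 V.
Branch current I = V_A/R_a = 2.026/14.7 = 0.1378 mA.
(Check via current divider: I_total = 0.9563 mA; share G_k/ΣG = 0.1441 → same result.)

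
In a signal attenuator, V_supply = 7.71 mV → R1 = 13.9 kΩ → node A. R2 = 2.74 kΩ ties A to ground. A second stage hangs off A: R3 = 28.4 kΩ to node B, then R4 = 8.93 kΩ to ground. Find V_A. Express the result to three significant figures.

The second stage (R3 + R4 = 37.33 kΩ) loads node A in parallel with R2.
Effective lower resistance at A: R2 ‖ 37.33 = 2.553 kΩ.
First divider: V_A = V_supply · 2.553/(13.9 + 2.553) = 1.196 mV.

V_A ≈ 1.20 mV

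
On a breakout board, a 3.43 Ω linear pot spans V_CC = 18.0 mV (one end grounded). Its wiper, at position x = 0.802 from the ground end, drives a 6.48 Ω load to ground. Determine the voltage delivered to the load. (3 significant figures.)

V_out ≈ 13.3 mV

Split the track: R_lower = x·R_p = 2.751 Ω, R_upper = (1−x)·R_p = 0.6791 Ω.
R_L loads the lower segment: effective lower R = 1.931 Ω.
V_out = 18.0 × 1.931/(0.6791 + 1.931) = 13.32 mV.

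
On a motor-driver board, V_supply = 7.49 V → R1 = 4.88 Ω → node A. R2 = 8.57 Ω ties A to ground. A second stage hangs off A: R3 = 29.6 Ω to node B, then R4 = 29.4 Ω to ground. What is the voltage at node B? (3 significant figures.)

V_B ≈ 2.26 V

Node A sees R2 in parallel with the series input of stage 2, R3 + R4 = 59.00 Ω.
R2 ‖ (R3+R4) = 7.483 Ω.
First divider: V_A = V_supply · 7.483/(4.88 + 7.483) = 4.534 V.
V_B = V_A × 0.4983 = 2.259 V.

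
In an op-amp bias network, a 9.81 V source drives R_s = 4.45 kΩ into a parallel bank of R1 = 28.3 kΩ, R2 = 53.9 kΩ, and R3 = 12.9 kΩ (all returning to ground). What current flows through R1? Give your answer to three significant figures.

Equivalent of the parallel group: R_p = 7.610 kΩ.
V_A = 9.81 × 7.610/12.06 = 6.190 V.
I(R1) = V_A / R1 = 6.190/28.3 = 0.2187 mA.

I ≈ 0.219 mA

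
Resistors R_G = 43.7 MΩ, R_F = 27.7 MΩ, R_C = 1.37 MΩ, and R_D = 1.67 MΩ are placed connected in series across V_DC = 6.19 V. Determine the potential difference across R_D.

ΣR = 43.7 + 27.7 + 1.37 + 1.67 = 74.44 MΩ.
Voltage divider: V = V_DC · (1.670 / 74.44) = 6.19 × 0.02243 = 0.1389 V.

V ≈ 0.139 V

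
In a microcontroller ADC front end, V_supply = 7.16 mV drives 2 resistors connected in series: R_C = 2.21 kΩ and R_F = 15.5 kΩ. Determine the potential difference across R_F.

V ≈ 6.27 mV

Series total: ΣR = 2.21 + 15.5 = 17.71 kΩ.
By the voltage-divider rule, V = 7.16 × 15.50/17.71 = 6.267 mV.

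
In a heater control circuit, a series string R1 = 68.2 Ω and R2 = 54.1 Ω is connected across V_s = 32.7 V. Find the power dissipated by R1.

P ≈ 4.88 W

Series current I = V_s/ΣR = 32.7/122.3 = 0.2674 A.
P = I²R = 0.07149 × 68.2 = 4.876 W.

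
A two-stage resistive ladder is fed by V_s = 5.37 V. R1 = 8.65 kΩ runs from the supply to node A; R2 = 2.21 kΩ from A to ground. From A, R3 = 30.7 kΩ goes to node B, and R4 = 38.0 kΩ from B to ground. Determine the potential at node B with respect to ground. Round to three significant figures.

V_B ≈ 0.589 V

The second stage (R3 + R4 = 68.70 kΩ) loads node A in parallel with R2.
Effective lower resistance at A: R2 ‖ 68.70 = 2.141 kΩ.
V_A = 5.37 × 2.141/(8.65 + 2.141) = 1.065 V.
Then the unloaded second divider: V_B = V_A × R4/(R3+R4) = 1.065 × 0.5531 = 0.5894 V.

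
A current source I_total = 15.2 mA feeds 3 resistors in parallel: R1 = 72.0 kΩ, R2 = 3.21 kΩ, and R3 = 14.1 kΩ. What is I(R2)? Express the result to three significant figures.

ΣG = 1/72.0 + 1/3.21 + 1/14.1 = 0.3963.
Current divider: I(R2) = I_total · G_k/ΣG = 15.2 × (0.3115/0.3963) = 15.2 × 0.7860 = 11.95 mA.

I ≈ 11.9 mA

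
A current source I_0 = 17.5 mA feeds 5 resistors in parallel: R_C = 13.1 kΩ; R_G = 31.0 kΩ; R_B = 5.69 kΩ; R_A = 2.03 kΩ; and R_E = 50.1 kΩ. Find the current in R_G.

Total conductance ΣG = 1/13.1 + 1/31.0 + 1/5.69 + 1/2.03 + 1/50.1 = 0.7969 (units of 1/kΩ).
Current divider: I(R_G) = I_0 · G_k/ΣG = 17.5 × (0.03226/0.7969) = 17.5 × 0.04048 = 0.7084 mA.

I ≈ 0.708 mA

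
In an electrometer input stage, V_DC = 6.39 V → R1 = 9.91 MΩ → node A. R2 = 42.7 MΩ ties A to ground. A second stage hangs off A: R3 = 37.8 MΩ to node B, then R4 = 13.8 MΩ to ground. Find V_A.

Looking into the second stage from A: R3 + R4 = 51.60 MΩ appears in parallel with R2.
Effective lower resistance at A: R2 ‖ 51.60 = 23.37 MΩ.
First divider: V_A = V_DC · 23.37/(9.91 + 23.37) = 4.487 V.

V_A ≈ 4.49 V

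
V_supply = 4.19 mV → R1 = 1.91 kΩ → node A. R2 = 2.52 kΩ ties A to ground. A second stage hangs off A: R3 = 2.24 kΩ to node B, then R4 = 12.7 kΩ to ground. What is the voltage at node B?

The second stage (R3 + R4 = 14.94 kΩ) loads node A in parallel with R2.
Effective lower resistance at A: R2 ‖ 14.94 = 2.156 kΩ.
So V_A = 4.19 × 0.5303 = 2.222 mV.
Then the unloaded second divider: V_B = V_A × R4/(R3+R4) = 2.222 × 0.8501 = 1.889 mV.

V_B ≈ 1.89 mV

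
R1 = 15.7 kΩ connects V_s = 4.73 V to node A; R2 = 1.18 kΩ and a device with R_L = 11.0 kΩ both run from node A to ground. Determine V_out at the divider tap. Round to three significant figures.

V_out ≈ 0.301 V

First combine the lower leg with the load: R2 ‖ R_L = 1.066 kΩ.
Now apply the divider: V_out = 4.73 × 0.06356 = 0.3007 V.
(Unloaded it would be 0.331 V; the load pulls it down.)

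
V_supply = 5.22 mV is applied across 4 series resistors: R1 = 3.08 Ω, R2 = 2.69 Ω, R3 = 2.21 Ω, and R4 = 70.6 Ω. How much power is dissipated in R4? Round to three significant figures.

P ≈ 0.312 µW

The common current is I = 5.22/78.58 = 0.06643 mA.
P(R4) = I²·R4 = (0.06643)² × 70.6 = 0.3115 µW.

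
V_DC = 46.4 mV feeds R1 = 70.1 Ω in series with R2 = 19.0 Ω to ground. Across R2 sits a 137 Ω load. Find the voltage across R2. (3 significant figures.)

V_out ≈ 8.92 mV

R2 ‖ R_L = (19.0 × 137)/(19.0 + 137) = 16.69 Ω.
Then V_out = V_DC · R2'/(R1 + R2') = 46.4 × 16.69/86.79 = 8.921 mV.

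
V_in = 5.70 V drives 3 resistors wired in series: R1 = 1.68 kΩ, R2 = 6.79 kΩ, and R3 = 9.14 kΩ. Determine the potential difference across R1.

Total series resistance ΣR = 1.68 + 6.79 + 9.14 = 17.61 kΩ.
By the voltage-divider rule, V = 5.70 × 1.680/17.61 = 0.5438 V.

V ≈ 0.544 V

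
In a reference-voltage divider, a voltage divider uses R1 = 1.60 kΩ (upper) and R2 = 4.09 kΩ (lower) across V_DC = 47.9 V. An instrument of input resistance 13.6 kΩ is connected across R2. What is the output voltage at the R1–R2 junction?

First combine the lower leg with the load: R2 ‖ R_L = 3.144 kΩ.
Voltage divider with the loaded lower leg: V_out = 47.9 × 3.144/(1.60 + 3.144) = 47.9 × 0.6628 = 31.75 V.

V_out ≈ 31.7 V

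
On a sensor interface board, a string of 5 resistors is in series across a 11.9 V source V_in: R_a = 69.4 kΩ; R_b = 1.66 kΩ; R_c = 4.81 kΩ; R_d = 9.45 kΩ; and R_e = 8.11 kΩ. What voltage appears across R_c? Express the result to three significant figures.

V ≈ 0.613 V

Total series resistance ΣR = 69.4 + 1.66 + 4.81 + 9.45 + 8.11 = 93.43 kΩ.
V = V_in · R/ΣR = 11.9 × 0.05148 = 0.6126 V.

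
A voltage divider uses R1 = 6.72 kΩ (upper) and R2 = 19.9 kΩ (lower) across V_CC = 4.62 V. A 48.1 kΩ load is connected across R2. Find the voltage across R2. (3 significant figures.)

V_out ≈ 3.13 V

The load sits in parallel with R2, giving an effective lower resistance R2' = R2·R_L/(R2+R_L) = 14.08 kΩ.
Now apply the divider: V_out = 4.62 × 0.6769 = 3.127 V.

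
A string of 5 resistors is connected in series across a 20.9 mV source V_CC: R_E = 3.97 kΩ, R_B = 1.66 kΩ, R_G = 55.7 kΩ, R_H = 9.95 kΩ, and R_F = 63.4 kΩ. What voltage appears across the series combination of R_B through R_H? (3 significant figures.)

Series total: ΣR = 3.97 + 1.66 + 55.7 + 9.95 + 63.4 = 134.7 kΩ.
R_{R_B..R_H} = 1.66 + 55.7 + 9.95 = 67.31 kΩ.
V = V_CC · R/ΣR = 20.9 × 0.4998 = 10.45 mV.

V ≈ 10.4 mV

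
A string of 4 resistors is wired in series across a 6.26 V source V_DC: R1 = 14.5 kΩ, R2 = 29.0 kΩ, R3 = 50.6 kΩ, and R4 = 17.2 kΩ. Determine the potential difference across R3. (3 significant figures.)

V ≈ 2.85 V

Total series resistance ΣR = 14.5 + 29.0 + 50.6 + 17.2 = 111.3 kΩ.
Voltage divider: V = V_DC · (50.60 / 111.3) = 6.26 × 0.4546 = 2.846 V.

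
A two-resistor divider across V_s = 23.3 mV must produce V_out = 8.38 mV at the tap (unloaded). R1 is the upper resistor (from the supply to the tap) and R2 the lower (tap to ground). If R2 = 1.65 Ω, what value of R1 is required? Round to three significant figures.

The divider ratio is R2/(R1+R2) = 8.38/23.3 = 0.3597.
Rearranging, R1 = R2·(1−k)/k = 1.65 × 1.780 = 2.938 Ω.

R1 ≈ 2.94 Ω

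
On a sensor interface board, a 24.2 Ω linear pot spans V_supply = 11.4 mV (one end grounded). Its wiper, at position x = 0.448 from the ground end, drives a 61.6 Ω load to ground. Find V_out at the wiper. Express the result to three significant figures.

The pot divides into 13.36 Ω above the wiper and 10.84 Ω below.
Lower segment in parallel with the load: 10.84 ‖ 61.6 = 9.219 Ω.
Then V_out = V_supply · 9.219/(13.36 + 9.219) = 4.655 mV.

V_out ≈ 4.65 mV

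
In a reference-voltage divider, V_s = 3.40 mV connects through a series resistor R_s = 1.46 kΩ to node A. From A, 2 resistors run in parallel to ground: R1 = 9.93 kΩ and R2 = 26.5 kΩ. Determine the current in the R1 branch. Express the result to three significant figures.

Equivalent of the parallel group: R_p = 7.223 kΩ.
Node voltage V_A = V_s · R_p/(R_s + R_p) = 3.40 × 0.8319 = 2.828 mV.
Branch current I = V_A/R1 = 2.828/9.93 = 0.2848 µA.

I ≈ 0.285 µA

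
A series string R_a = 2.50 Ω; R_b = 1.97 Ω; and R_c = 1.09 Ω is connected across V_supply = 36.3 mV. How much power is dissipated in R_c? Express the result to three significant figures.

P ≈ 46.5 µW

ΣR = 5.560 Ω → I = 36.3/5.560 = 6.529 mA.
P = I²R = 42.62 × 1.09 = 46.46 µW.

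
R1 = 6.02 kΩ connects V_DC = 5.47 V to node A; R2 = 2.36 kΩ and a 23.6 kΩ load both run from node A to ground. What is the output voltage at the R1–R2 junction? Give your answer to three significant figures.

The load sits in parallel with R2, giving an effective lower resistance R2' = R2·R_L/(R2+R_L) = 2.145 kΩ.
Voltage divider with the loaded lower leg: V_out = 5.47 × 2.145/(6.02 + 2.145) = 5.47 × 0.2627 = 1.437 V.
(Unloaded it would be 1.54 V; the load pulls it down.)

V_out ≈ 1.44 V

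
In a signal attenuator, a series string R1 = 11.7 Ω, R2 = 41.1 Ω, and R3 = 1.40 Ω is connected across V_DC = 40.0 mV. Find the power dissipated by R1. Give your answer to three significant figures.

The common current is I = 40.0/54.20 = 0.7380 mA.
P(R1) = I²·R1 = (0.7380)² × 11.7 = 6.372 µW.

P ≈ 6.37 µW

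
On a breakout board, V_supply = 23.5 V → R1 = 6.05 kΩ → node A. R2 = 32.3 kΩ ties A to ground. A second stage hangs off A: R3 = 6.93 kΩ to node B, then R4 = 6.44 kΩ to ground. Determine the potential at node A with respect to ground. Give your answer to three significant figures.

V_A ≈ 14.3 V

The second stage (R3 + R4 = 13.37 kΩ) loads node A in parallel with R2.
R2 ‖ (R3+R4) = 9.456 kΩ.
V_A = 23.5 × 9.456/(6.05 + 9.456) = 14.33 V.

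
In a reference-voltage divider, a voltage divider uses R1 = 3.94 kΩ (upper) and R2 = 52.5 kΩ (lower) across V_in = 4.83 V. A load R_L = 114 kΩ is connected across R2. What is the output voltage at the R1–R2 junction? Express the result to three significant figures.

The load sits in parallel with R2, giving an effective lower resistance R2' = R2·R_L/(R2+R_L) = 35.95 kΩ.
Then V_out = V_in · R2'/(R1 + R2') = 4.83 × 35.95/39.89 = 4.353 V.

V_out ≈ 4.35 V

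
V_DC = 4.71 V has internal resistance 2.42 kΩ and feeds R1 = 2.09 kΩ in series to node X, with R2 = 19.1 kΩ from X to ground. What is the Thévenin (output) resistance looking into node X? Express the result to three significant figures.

R_th ≈ 3.65 kΩ

R1' = 2.42 + 2.09 = 4.510 kΩ (source resistance + R1).
Looking into X with the source shorted: R_th = R1'·R2/(R1'+R2) = 4.510 × 19.1/23.61 = 3.648 kΩ.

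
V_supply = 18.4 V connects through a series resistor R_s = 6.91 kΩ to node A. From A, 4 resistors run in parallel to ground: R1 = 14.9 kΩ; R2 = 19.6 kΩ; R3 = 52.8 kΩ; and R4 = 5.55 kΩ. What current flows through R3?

I ≈ 0.109 mA

Parallel bank: R_p = 1/(1/14.9 + 1/19.6 + 1/52.8 + 1/5.55) = 3.152 kΩ.
V_A = 18.4 × 3.152/10.06 = 5.764 V.
I(R3) = V_A / R3 = 5.764/52.8 = 0.1092 mA.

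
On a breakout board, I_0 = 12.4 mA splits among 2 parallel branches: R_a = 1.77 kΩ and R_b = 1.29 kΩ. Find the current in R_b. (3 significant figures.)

I ≈ 7.17 mA

Two-branch current divider: I_k = I_0 · R_other/(R_1 + R_2).
So I = 12.4 × 1.77/3.060 = 7.173 mA.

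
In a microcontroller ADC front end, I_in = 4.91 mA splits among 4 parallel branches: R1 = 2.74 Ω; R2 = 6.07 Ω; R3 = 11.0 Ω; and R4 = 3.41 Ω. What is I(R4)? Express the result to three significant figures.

Total conductance ΣG = 1/2.74 + 1/6.07 + 1/11.0 + 1/3.41 = 0.9139 (units of 1/Ω).
R4 takes the fraction G_k/ΣG = 0.2933/0.9139 = 0.3209, so I = 4.91 × 0.3209 = 1.576 mA.

I ≈ 1.58 mA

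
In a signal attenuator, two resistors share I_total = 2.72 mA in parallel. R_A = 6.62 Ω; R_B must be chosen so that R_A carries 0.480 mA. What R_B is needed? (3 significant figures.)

Two-branch current divider: I_A = I_total · R_B/(R_A + R_B).
With f = 0.1765, R_B = R_A · f/(1−f) = 6.62 × 0.2143 = 1.419 Ω.

R_B ≈ 1.42 Ω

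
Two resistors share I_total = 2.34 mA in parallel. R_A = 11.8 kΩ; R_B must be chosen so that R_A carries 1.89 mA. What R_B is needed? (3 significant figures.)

In a two-way split, I_A/I_total = R_B/(R_A + R_B).
With f = 0.8077, R_B = R_A · f/(1−f) = 11.8 × 4.200 = 49.56 kΩ.

R_B ≈ 49.6 kΩ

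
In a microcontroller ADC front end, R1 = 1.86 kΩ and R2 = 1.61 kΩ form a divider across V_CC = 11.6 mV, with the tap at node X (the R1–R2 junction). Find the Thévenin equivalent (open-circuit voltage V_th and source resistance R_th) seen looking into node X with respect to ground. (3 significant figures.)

With X open, the divider is unloaded: V_th = 11.6 × 1.61/3.470 = 5.382 mV.
Zeroing V_CC shorts the top of R1 to ground, so R_th = R1 ‖ R2 = 0.8630 kΩ.

V_th ≈ 5.38 mV, R_th ≈ 0.863 kΩ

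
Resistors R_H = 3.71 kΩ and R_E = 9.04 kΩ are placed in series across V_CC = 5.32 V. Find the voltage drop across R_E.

V ≈ 3.77 V

Series total: ΣR = 3.71 + 9.04 = 12.75 kΩ.
Voltage divider: V = V_CC · (9.040 / 12.75) = 5.32 × 0.7090 = 3.772 V.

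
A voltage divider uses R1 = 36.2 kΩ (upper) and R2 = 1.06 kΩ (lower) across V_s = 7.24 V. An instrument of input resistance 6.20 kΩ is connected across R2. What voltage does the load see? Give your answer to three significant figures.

V_out ≈ 0.177 V

R2 ‖ R_L = (1.06 × 6.20)/(1.06 + 6.20) = 0.9052 kΩ.
Voltage divider with the loaded lower leg: V_out = 7.24 × 0.9052/(36.2 + 0.9052) = 7.24 × 0.02440 = 0.1766 V.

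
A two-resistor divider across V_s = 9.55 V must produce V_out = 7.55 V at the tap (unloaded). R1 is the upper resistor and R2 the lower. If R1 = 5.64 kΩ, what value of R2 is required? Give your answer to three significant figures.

The divider ratio is R2/(R1+R2) = 7.55/9.55 = 0.7906.
R2 = R1 · 0.7906/(1 − 0.7906) = 21.29 kΩ.

R2 ≈ 21.3 kΩ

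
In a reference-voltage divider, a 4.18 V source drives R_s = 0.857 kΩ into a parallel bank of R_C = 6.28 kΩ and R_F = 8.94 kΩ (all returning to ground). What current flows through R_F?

I ≈ 0.379 mA

Parallel bank: R_p = 1/(1/6.28 + 1/8.94) = 3.689 kΩ.
V_A = 4.18 × 3.689/4.546 = 3.392 V.
I(R_F) = V_A / R_F = 3.392/8.94 = 0.3794 mA.
(Equivalently: I_total = 0.9195 mA, then current-divider fraction G_k/ΣG = 0.4126.)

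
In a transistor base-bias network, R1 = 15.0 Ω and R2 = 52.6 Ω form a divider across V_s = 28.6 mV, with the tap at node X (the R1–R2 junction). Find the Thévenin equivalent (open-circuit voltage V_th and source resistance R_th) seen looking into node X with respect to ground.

Open-circuit (no load on X): V_th = V_s · R2/(R1 + R2) = 28.6 × 52.6/(15.00 + 52.6) = 22.25 mV.
With V_s suppressed (replaced by a short), R_th = R1 ‖ R2 = (15.00 × 52.6)/(15.00 + 52.6) = 11.67 Ω.

V_th ≈ 22.3 mV, R_th ≈ 11.7 Ω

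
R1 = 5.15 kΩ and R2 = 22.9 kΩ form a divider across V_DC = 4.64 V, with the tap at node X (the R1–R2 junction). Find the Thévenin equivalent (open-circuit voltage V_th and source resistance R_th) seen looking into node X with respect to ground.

V_th ≈ 3.79 V, R_th ≈ 4.20 kΩ

V_th is the unloaded tap voltage: V_DC · R2/(R1+R2) = 4.64 × 0.8164 = 3.788 V.
With V_DC suppressed (replaced by a short), R_th = R1 ‖ R2 = (5.150 × 22.9)/(5.150 + 22.9) = 4.204 kΩ.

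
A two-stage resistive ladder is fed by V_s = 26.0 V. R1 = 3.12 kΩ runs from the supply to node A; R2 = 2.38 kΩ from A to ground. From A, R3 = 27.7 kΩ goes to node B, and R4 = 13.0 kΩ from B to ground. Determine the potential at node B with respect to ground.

V_B ≈ 3.48 V

Looking into the second stage from A: R3 + R4 = 40.70 kΩ appears in parallel with R2.
R2 ‖ (R3+R4) = 2.249 kΩ.
So V_A = 26.0 × 0.4188 = 10.89 V.
Stage 2 is unloaded, so V_B = V_A · R4/(R3+R4) = 10.89 × 13.0/40.70 = 3.478 V.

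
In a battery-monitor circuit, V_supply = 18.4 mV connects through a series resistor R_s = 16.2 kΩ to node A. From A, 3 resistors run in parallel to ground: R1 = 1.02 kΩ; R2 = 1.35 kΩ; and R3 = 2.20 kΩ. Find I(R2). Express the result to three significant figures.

I ≈ 0.376 µA

Equivalent of the parallel group: R_p = 0.4596 kΩ.
V_A = 18.4 × 0.4596/16.66 = 0.5076 mV.
Branch current I = V_A/R2 = 0.5076/1.35 = 0.3760 µA.
(Equivalently: I_total = 1.104 µA, then current-divider fraction G_k/ΣG = 0.3405.)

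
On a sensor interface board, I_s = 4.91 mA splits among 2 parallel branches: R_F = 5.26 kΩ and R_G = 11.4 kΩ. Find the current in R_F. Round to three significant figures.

I ≈ 3.36 mA

For two parallel branches, I_k = I_s · (other R)/(sum of R).
So I = 4.91 × 11.4/16.66 = 3.360 mA.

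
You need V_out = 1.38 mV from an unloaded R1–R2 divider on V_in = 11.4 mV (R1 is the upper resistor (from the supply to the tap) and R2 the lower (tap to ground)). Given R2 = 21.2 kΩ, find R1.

Required fraction k = V_out/V_in = 0.1211.
Rearranging, R1 = R2·(1−k)/k = 21.2 × 7.261 = 153.9 kΩ.

R1 ≈ 154 kΩ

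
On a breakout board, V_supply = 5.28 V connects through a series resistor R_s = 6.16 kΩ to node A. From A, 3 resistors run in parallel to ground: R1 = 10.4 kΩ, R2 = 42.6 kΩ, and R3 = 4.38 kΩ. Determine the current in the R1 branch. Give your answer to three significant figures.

I ≈ 0.162 mA

Combine the parallel branches: R_p = (1/10.4 + 1/42.6 + 1/4.38)⁻¹ = 2.874 kΩ.
V_A by voltage divider: V_A = 5.28 × 2.874/(6.16 + 2.874) = 1.680 V.
I(R1) = V_A / R1 = 1.680/10.4 = 0.1615 mA.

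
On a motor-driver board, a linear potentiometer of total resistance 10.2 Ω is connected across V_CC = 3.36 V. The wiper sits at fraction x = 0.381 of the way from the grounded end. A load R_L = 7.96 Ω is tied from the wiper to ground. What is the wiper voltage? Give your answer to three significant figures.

Lower segment x·R_p = 3.886 Ω; upper segment (1−x)·R_p = 6.314 Ω.
(x·R_p) ‖ R_L = 2.611 Ω.
Then V_out = V_CC · 2.611/(6.314 + 2.611) = 0.9831 V.

V_out ≈ 0.983 V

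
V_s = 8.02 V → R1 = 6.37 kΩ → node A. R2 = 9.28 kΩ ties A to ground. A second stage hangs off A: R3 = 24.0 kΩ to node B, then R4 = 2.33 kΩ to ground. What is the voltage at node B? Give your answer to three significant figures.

Node A sees R2 in parallel with the series input of stage 2, R3 + R4 = 26.33 kΩ.
R2 ‖ (R3+R4) = 6.862 kΩ.
First divider: V_A = V_s · 6.862/(6.37 + 6.862) = 4.159 V.
V_B = V_A × 0.08849 = 0.3680 V.

V_B ≈ 0.368 V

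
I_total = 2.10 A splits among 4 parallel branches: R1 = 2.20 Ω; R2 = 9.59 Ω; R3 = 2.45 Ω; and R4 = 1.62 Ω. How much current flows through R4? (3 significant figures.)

I ≈ 0.818 A

Conductances: ΣG = 1/2.20 + 1/9.59 + 1/2.45 + 1/1.62 = 1.584 (1/Ω).
Current divider: I(R4) = I_total · G_k/ΣG = 2.10 × (0.6173/1.584) = 2.10 × 0.3896 = 0.8182 A.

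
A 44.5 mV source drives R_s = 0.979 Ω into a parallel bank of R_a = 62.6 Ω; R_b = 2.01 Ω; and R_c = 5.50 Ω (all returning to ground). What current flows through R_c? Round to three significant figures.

Parallel bank: R_p = 1/(1/62.6 + 1/2.01 + 1/5.50) = 1.438 Ω.
V_A = 44.5 × 1.438/2.417 = 26.48 mV.
I(R_c) = V_A / R_c = 26.48/5.50 = 4.814 mA.

I ≈ 4.81 mA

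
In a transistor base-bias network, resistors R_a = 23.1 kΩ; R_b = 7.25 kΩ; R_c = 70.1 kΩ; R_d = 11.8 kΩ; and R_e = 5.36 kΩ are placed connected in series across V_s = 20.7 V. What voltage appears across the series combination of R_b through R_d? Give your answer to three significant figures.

V ≈ 15.7 V

Series total: ΣR = 23.1 + 7.25 + 70.1 + 11.8 + 5.36 = 117.6 kΩ.
R_{R_b..R_d} = 7.25 + 70.1 + 11.8 = 89.15 kΩ.
Voltage divider: V = V_s · (89.15 / 117.6) = 20.7 × 0.7580 = 15.69 V.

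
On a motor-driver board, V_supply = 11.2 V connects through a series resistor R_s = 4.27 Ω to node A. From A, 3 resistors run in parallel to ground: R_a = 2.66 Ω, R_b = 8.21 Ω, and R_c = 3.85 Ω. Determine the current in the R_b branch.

I ≈ 0.322 A

Parallel bank: R_p = 1/(1/2.66 + 1/8.21 + 1/3.85) = 1.320 Ω.
V_A by voltage divider: V_A = 11.2 × 1.320/(4.27 + 1.320) = 2.645 V.
Branch current I = V_A/R_b = 2.645/8.21 = 0.3222 A.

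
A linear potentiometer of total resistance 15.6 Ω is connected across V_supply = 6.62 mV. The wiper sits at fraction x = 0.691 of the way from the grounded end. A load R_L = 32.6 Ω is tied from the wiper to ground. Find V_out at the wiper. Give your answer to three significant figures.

The pot divides into 4.820 Ω above the wiper and 10.78 Ω below.
(x·R_p) ‖ R_L = 8.101 Ω.
V_out = 6.62 × 8.101/(4.820 + 8.101) = 4.150 mV.

V_out ≈ 4.15 mV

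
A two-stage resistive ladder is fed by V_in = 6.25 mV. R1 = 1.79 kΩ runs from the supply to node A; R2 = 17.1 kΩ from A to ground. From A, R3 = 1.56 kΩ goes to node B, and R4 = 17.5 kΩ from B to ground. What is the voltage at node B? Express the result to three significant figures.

V_B ≈ 4.79 mV

The second stage (R3 + R4 = 19.06 kΩ) loads node A in parallel with R2.
Effective lower resistance at A: R2 ‖ 19.06 = 9.013 kΩ.
V_A = 6.25 × 9.013/(1.79 + 9.013) = 5.214 mV.
Stage 2 is unloaded, so V_B = V_A · R4/(R3+R4) = 5.214 × 17.5/19.06 = 4.788 mV.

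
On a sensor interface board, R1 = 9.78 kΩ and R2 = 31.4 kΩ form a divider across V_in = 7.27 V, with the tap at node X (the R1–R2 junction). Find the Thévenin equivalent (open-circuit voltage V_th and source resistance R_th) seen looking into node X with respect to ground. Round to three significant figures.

V_th ≈ 5.54 V, R_th ≈ 7.46 kΩ

V_th is the unloaded tap voltage: V_in · R2/(R1+R2) = 7.27 × 0.7625 = 5.543 V.
With V_in suppressed (replaced by a short), R_th = R1 ‖ R2 = (9.780 × 31.4)/(9.780 + 31.4) = 7.457 kΩ.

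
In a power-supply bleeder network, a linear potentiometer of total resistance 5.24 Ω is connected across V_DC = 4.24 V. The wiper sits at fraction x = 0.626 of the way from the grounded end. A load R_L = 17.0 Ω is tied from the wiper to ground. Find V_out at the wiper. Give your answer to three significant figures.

The pot divides into 1.960 Ω above the wiper and 3.280 Ω below.
R_L loads the lower segment: effective lower R = 2.750 Ω.
V_out = 4.24 × 2.750/(1.960 + 2.750) = 2.476 V.
(Unloaded: V_out = x·V_DC = 2.65 V.)

V_out ≈ 2.48 V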